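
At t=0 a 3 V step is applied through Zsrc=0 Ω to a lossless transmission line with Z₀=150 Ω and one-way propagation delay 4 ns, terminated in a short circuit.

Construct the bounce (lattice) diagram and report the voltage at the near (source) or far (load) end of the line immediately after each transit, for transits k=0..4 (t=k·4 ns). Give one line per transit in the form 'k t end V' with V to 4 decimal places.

0 0 source 3.0000
1 4 load 0.0000
2 8 source 3.0000
3 12 load 0.0000
4 16 source 3.0000

Γ_L=-1.000000, Γ_S=-1.000000; launch V₁=3·150/150=3.000000
k=0 src: V=3.0000
k=1 load: inc=3.000000, refl=3.000000·-1.000000=-3.0000; V=0.000000+3.000000+-3.000000=0.0000
k=2 src: inc=-3.000000, refl=-3.000000·-1.000000=3.0000; V=3.000000+-3.000000+3.000000=3.0000
k=3 load: inc=3.000000, refl=3.000000·-1.000000=-3.0000; V=0.000000+3.000000+-3.000000=0.0000
k=4 src: inc=-3.000000, refl=-3.000000·-1.000000=3.0000; V=3.000000+-3.000000+3.000000=3.0000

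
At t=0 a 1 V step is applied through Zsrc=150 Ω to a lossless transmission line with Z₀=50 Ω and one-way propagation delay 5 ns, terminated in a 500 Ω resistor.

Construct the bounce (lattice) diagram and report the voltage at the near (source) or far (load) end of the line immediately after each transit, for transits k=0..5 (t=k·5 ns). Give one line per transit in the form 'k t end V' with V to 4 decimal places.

Γ_L=0.818182, Γ_S=0.500000; launch V₁=1·50/200=0.250000
k=0 src: V=0.2500
k=1 load: inc=0.250000, refl=0.250000·0.818182=0.2045; V=0.000000+0.250000+0.204545=0.4545
k=2 src: inc=0.204545, refl=0.204545·0.500000=0.1023; V=0.250000+0.204545+0.102273=0.5568
k=3 load: inc=0.102273, refl=0.102273·0.818182=0.0837; V=0.454545+0.102273+0.083678=0.6405
k=4 src: inc=0.083678, refl=0.083678·0.500000=0.0418; V=0.556818+0.083678+0.041839=0.6823
k=5 load: inc=0.041839, refl=0.041839·0.818182=0.0342; V=0.640496+0.041839+0.034232=0.7166

0 0 source 0.2500
1 5 load 0.4545
2 10 source 0.5568
3 15 load 0.6405
4 20 source 0.6823
5 25 load 0.7166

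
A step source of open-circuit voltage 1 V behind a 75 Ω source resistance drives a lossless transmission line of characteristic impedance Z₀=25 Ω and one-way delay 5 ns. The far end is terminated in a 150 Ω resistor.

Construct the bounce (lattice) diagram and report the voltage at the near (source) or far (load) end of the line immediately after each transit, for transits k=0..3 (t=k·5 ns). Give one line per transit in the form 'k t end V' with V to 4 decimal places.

0 0 source 0.2500
1 5 load 0.4286
2 10 source 0.5179
3 15 load 0.5816

Γ_L=0.714286, Γ_S=0.500000; launch V₁=1·25/100=0.250000
k=0 src: V=0.2500
k=1 load: inc=0.250000, refl=0.250000·0.714286=0.1786; V=0.000000+0.250000+0.178571=0.4286
k=2 src: inc=0.178571, refl=0.178571·0.500000=0.0893; V=0.250000+0.178571+0.089286=0.5179
k=3 load: inc=0.089286, refl=0.089286·0.714286=0.0638; V=0.428571+0.089286+0.063776=0.5816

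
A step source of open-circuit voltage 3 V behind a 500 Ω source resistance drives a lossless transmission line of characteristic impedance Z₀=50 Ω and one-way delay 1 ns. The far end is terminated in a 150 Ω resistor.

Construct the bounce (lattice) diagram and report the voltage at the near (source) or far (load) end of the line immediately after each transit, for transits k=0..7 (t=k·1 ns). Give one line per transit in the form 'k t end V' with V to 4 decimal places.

0 0 source 0.2727
1 1 load 0.4091
2 2 source 0.5207
3 3 load 0.5764
4 4 source 0.6221
5 5 load 0.6449
6 6 source 0.6636
7 7 load 0.6729

Γ_L=0.500000, Γ_S=0.818182; launch V₁=3·50/550=0.272727
k=0 src: V=0.2727
k=1 load: inc=0.272727, refl=0.272727·0.500000=0.1364; V=0.000000+0.272727+0.136364=0.4091
k=2 src: inc=0.136364, refl=0.136364·0.818182=0.1116; V=0.272727+0.136364+0.111570=0.5207
k=3 load: inc=0.111570, refl=0.111570·0.500000=0.0558; V=0.409091+0.111570+0.055785=0.5764
k=4 src: inc=0.055785, refl=0.055785·0.818182=0.0456; V=0.520661+0.055785+0.045642=0.6221
k=5 load: inc=0.045642, refl=0.045642·0.500000=0.0228; V=0.576446+0.045642+0.022821=0.6449
k=6 src: inc=0.022821, refl=0.022821·0.818182=0.0187; V=0.622089+0.022821+0.018672=0.6636
k=7 load: inc=0.018672, refl=0.018672·0.500000=0.0093; V=0.644910+0.018672+0.009336=0.6729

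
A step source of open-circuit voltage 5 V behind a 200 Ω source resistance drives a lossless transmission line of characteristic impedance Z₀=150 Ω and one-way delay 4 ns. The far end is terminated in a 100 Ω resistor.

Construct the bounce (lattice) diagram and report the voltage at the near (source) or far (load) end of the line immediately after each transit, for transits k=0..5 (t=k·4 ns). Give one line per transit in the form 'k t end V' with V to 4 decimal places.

0 0 source 2.1429
1 4 load 1.7143
2 8 source 1.6531
3 12 load 1.6653
4 16 source 1.6671
5 20 load 1.6667

Γ_L=-0.200000, Γ_S=0.142857; launch V₁=5·150/350=2.142857
k=0 src: V=2.1429
k=1 load: inc=2.142857, refl=2.142857·-0.200000=-0.4286; V=0.000000+2.142857+-0.428571=1.7143
k=2 src: inc=-0.428571, refl=-0.428571·0.142857=-0.0612; V=2.142857+-0.428571+-0.061224=1.6531
k=3 load: inc=-0.061224, refl=-0.061224·-0.200000=0.0122; V=1.714286+-0.061224+0.012245=1.6653
k=4 src: inc=0.012245, refl=0.012245·0.142857=0.0017; V=1.653061+0.012245+0.001749=1.6671
k=5 load: inc=0.001749, refl=0.001749·-0.200000=-0.0003; V=1.665306+0.001749+-0.000350=1.6667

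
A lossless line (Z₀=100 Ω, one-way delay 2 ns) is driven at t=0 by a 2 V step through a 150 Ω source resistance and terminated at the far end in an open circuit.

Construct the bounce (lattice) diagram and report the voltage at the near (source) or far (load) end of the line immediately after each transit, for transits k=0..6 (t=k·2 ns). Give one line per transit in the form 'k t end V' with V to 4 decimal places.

0 0 source 0.8000
1 2 load 1.6000
2 4 source 1.7600
3 6 load 1.9200
4 8 source 1.9520
5 10 load 1.9840
6 12 source 1.9904

Γ_L=1.000000, Γ_S=0.200000; launch V₁=2·100/250=0.800000
k=0 src: V=0.8000
k=1 load: inc=0.800000, refl=0.800000·1.000000=0.8000; V=0.000000+0.800000+0.800000=1.6000
k=2 src: inc=0.800000, refl=0.800000·0.200000=0.1600; V=0.800000+0.800000+0.160000=1.7600
k=3 load: inc=0.160000, refl=0.160000·1.000000=0.1600; V=1.600000+0.160000+0.160000=1.9200
k=4 src: inc=0.160000, refl=0.160000·0.200000=0.0320; V=1.760000+0.160000+0.032000=1.9520
k=5 load: inc=0.032000, refl=0.032000·1.000000=0.0320; V=1.920000+0.032000+0.032000=1.9840
k=6 src: inc=0.032000, refl=0.032000·0.200000=0.0064; V=1.952000+0.032000+0.006400=1.9904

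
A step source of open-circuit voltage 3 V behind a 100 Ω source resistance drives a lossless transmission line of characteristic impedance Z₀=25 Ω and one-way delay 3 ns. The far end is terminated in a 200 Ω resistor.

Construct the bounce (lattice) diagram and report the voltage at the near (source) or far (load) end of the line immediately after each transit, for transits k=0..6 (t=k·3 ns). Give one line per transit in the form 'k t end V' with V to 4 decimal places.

0 0 source 0.6000
1 3 load 1.0667
2 6 source 1.3467
3 9 load 1.5644
4 12 source 1.6951
5 15 load 1.7967
6 18 source 1.8577

Γ_L=0.777778, Γ_S=0.600000; launch V₁=3·25/125=0.600000
k=0 src: V=0.6000
k=1 load: inc=0.600000, refl=0.600000·0.777778=0.4667; V=0.000000+0.600000+0.466667=1.0667
k=2 src: inc=0.466667, refl=0.466667·0.600000=0.2800; V=0.600000+0.466667+0.280000=1.3467
k=3 load: inc=0.280000, refl=0.280000·0.777778=0.2178; V=1.066667+0.280000+0.217778=1.5644
k=4 src: inc=0.217778, refl=0.217778·0.600000=0.1307; V=1.346667+0.217778+0.130667=1.6951
k=5 load: inc=0.130667, refl=0.130667·0.777778=0.1016; V=1.564444+0.130667+0.101630=1.7967
k=6 src: inc=0.101630, refl=0.101630·0.600000=0.0610; V=1.695111+0.101630+0.060978=1.8577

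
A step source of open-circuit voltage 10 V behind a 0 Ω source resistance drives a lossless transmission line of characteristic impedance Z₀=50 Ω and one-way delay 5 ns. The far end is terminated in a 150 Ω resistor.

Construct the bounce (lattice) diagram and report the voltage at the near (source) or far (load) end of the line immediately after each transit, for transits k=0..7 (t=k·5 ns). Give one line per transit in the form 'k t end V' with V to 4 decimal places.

Γ_L=0.500000, Γ_S=-1.000000; launch V₁=10·50/50=10.000000
k=0 src: V=10.0000
k=1 load: inc=10.000000, refl=10.000000·0.500000=5.0000; V=0.000000+10.000000+5.000000=15.0000
k=2 src: inc=5.000000, refl=5.000000·-1.000000=-5.0000; V=10.000000+5.000000+-5.000000=10.0000
k=3 load: inc=-5.000000, refl=-5.000000·0.500000=-2.5000; V=15.000000+-5.000000+-2.500000=7.5000
k=4 src: inc=-2.500000, refl=-2.500000·-1.000000=2.5000; V=10.000000+-2.500000+2.500000=10.0000
k=5 load: inc=2.500000, refl=2.500000·0.500000=1.2500; V=7.500000+2.500000+1.250000=11.2500
k=6 src: inc=1.250000, refl=1.250000·-1.000000=-1.2500; V=10.000000+1.250000+-1.250000=10.0000
k=7 load: inc=-1.250000, refl=-1.250000·0.500000=-0.6250; V=11.250000+-1.250000+-0.625000=9.3750

0 0 source 10.0000
1 5 load 15.0000
2 10 source 10.0000
3 15 load 7.5000
4 20 source 10.0000
5 25 load 11.2500
6 30 source 10.0000
7 35 load 9.3750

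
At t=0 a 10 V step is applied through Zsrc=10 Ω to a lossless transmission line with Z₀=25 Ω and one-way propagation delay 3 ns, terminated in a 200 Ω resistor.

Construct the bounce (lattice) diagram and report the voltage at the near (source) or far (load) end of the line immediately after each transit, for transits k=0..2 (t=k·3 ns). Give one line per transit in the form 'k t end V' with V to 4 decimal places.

0 0 source 7.1429
1 3 load 12.6984
2 6 source 10.3175

Γ_L=0.777778, Γ_S=-0.428571; launch V₁=10·25/35=7.142857
k=0 src: V=7.1429
k=1 load: inc=7.142857, refl=7.142857·0.777778=5.5556; V=0.000000+7.142857+5.555556=12.6984
k=2 src: inc=5.555556, refl=5.555556·-0.428571=-2.3810; V=7.142857+5.555556+-2.380952=10.3175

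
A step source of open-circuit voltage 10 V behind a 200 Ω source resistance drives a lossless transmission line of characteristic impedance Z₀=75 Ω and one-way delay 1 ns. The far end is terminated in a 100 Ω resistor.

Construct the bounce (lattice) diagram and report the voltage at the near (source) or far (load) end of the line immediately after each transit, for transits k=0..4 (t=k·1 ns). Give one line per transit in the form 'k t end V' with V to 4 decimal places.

0 0 source 2.7273
1 1 load 3.1169
2 2 source 3.2940
3 3 load 3.3193
4 4 source 3.3308

Γ_L=0.142857, Γ_S=0.454545; launch V₁=10·75/275=2.727273
k=0 src: V=2.7273
k=1 load: inc=2.727273, refl=2.727273·0.142857=0.3896; V=0.000000+2.727273+0.389610=3.1169
k=2 src: inc=0.389610, refl=0.389610·0.454545=0.1771; V=2.727273+0.389610+0.177096=3.2940
k=3 load: inc=0.177096, refl=0.177096·0.142857=0.0253; V=3.116883+0.177096+0.025299=3.3193
k=4 src: inc=0.025299, refl=0.025299·0.454545=0.0115; V=3.293979+0.025299+0.011500=3.3308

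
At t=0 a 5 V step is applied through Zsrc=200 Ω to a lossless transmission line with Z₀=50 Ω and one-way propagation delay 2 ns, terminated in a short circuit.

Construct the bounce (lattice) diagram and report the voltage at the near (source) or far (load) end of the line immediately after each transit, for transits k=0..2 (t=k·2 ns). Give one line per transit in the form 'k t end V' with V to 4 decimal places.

Γ_L=-1.000000, Γ_S=0.600000; launch V₁=5·50/250=1.000000
k=0 src: V=1.0000
k=1 load: inc=1.000000, refl=1.000000·-1.000000=-1.0000; V=0.000000+1.000000+-1.000000=0.0000
k=2 src: inc=-1.000000, refl=-1.000000·0.600000=-0.6000; V=1.000000+-1.000000+-0.600000=-0.6000

0 0 source 1.0000
1 2 load 0.0000
2 4 source -0.6000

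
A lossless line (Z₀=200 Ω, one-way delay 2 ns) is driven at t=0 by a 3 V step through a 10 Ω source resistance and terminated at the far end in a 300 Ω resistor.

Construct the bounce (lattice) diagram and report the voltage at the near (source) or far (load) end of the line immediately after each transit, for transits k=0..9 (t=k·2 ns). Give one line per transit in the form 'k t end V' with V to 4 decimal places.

Γ_L=0.200000, Γ_S=-0.904762; launch V₁=3·200/210=2.857143
k=0 src: V=2.8571
k=1 load: inc=2.857143, refl=2.857143·0.200000=0.5714; V=0.000000+2.857143+0.571429=3.4286
k=2 src: inc=0.571429, refl=0.571429·-0.904762=-0.5170; V=2.857143+0.571429+-0.517007=2.9116
k=3 load: inc=-0.517007, refl=-0.517007·0.200000=-0.1034; V=3.428571+-0.517007+-0.103401=2.8082
k=4 src: inc=-0.103401, refl=-0.103401·-0.904762=0.0936; V=2.911565+-0.103401+0.093554=2.9017
k=5 load: inc=0.093554, refl=0.093554·0.200000=0.0187; V=2.808163+0.093554+0.018711=2.9204
k=6 src: inc=0.018711, refl=0.018711·-0.904762=-0.0169; V=2.901717+0.018711+-0.016929=2.9035
k=7 load: inc=-0.016929, refl=-0.016929·0.200000=-0.0034; V=2.920428+-0.016929+-0.003386=2.9001
k=8 src: inc=-0.003386, refl=-0.003386·-0.904762=0.0031; V=2.903499+-0.003386+0.003063=2.9032
k=9 load: inc=0.003063, refl=0.003063·0.200000=0.0006; V=2.900113+0.003063+0.000613=2.9038

0 0 source 2.8571
1 2 load 3.4286
2 4 source 2.9116
3 6 load 2.8082
4 8 source 2.9017
5 10 load 2.9204
6 12 source 2.9035
7 14 load 2.9001
8 16 source 2.9032
9 18 load 2.9038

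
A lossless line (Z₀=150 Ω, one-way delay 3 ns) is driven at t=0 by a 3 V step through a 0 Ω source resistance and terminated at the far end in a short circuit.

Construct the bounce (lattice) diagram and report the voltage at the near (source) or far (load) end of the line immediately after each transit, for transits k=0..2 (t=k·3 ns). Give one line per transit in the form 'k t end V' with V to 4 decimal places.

0 0 source 3.0000
1 3 load 0.0000
2 6 source 3.0000

Γ_L=-1.000000, Γ_S=-1.000000; launch V₁=3·150/150=3.000000
k=0 src: V=3.0000
k=1 load: inc=3.000000, refl=3.000000·-1.000000=-3.0000; V=0.000000+3.000000+-3.000000=0.0000
k=2 src: inc=-3.000000, refl=-3.000000·-1.000000=3.0000; V=3.000000+-3.000000+3.000000=3.0000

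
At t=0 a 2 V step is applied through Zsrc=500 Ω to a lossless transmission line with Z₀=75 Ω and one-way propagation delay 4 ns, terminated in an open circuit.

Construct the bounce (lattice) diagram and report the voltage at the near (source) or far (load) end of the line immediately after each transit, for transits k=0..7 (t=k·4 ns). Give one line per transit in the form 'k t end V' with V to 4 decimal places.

0 0 source 0.2609
1 4 load 0.5217
2 8 source 0.7146
3 12 load 0.9074
4 16 source 1.0499
5 20 load 1.1924
6 24 source 1.2977
7 28 load 1.4031

Γ_L=1.000000, Γ_S=0.739130; launch V₁=2·75/575=0.260870
k=0 src: V=0.2609
k=1 load: inc=0.260870, refl=0.260870·1.000000=0.2609; V=0.000000+0.260870+0.260870=0.5217
k=2 src: inc=0.260870, refl=0.260870·0.739130=0.1928; V=0.260870+0.260870+0.192817=0.7146
k=3 load: inc=0.192817, refl=0.192817·1.000000=0.1928; V=0.521739+0.192817+0.192817=0.9074
k=4 src: inc=0.192817, refl=0.192817·0.739130=0.1425; V=0.714556+0.192817+0.142517=1.0499
k=5 load: inc=0.142517, refl=0.142517·1.000000=0.1425; V=0.907372+0.142517+0.142517=1.1924
k=6 src: inc=0.142517, refl=0.142517·0.739130=0.1053; V=1.049889+0.142517+0.105338=1.2977
k=7 load: inc=0.105338, refl=0.105338·1.000000=0.1053; V=1.192406+0.105338+0.105338=1.4031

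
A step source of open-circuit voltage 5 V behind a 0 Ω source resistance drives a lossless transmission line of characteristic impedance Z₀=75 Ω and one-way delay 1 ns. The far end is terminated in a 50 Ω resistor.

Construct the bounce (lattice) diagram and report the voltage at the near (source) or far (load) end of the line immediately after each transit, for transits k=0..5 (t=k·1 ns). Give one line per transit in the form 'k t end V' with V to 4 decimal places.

0 0 source 5.0000
1 1 load 4.0000
2 2 source 5.0000
3 3 load 4.8000
4 4 source 5.0000
5 5 load 4.9600

Γ_L=-0.200000, Γ_S=-1.000000; launch V₁=5·75/75=5.000000
k=0 src: V=5.0000
k=1 load: inc=5.000000, refl=5.000000·-0.200000=-1.0000; V=0.000000+5.000000+-1.000000=4.0000
k=2 src: inc=-1.000000, refl=-1.000000·-1.000000=1.0000; V=5.000000+-1.000000+1.000000=5.0000
k=3 load: inc=1.000000, refl=1.000000·-0.200000=-0.2000; V=4.000000+1.000000+-0.200000=4.8000
k=4 src: inc=-0.200000, refl=-0.200000·-1.000000=0.2000; V=5.000000+-0.200000+0.200000=5.0000
k=5 load: inc=0.200000, refl=0.200000·-0.200000=-0.0400; V=4.800000+0.200000+-0.040000=4.9600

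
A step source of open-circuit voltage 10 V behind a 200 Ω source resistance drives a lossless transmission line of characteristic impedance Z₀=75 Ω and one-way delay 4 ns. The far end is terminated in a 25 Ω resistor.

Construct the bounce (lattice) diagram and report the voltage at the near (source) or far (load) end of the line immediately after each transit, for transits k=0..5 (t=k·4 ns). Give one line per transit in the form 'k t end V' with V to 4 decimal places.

0 0 source 2.7273
1 4 load 1.3636
2 8 source 0.7438
3 12 load 1.0537
4 16 source 1.1946
5 20 load 1.1242

Γ_L=-0.500000, Γ_S=0.454545; launch V₁=10·75/275=2.727273
k=0 src: V=2.7273
k=1 load: inc=2.727273, refl=2.727273·-0.500000=-1.3636; V=0.000000+2.727273+-1.363636=1.3636
k=2 src: inc=-1.363636, refl=-1.363636·0.454545=-0.6198; V=2.727273+-1.363636+-0.619835=0.7438
k=3 load: inc=-0.619835, refl=-0.619835·-0.500000=0.3099; V=1.363636+-0.619835+0.309917=1.0537
k=4 src: inc=0.309917, refl=0.309917·0.454545=0.1409; V=0.743802+0.309917+0.140872=1.1946
k=5 load: inc=0.140872, refl=0.140872·-0.500000=-0.0704; V=1.053719+0.140872+-0.070436=1.1242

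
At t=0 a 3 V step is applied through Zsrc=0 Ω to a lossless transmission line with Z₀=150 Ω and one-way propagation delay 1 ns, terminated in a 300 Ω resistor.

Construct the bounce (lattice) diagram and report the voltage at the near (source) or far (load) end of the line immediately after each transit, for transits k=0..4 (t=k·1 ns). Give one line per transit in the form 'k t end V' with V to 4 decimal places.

0 0 source 3.0000
1 1 load 4.0000
2 2 source 3.0000
3 3 load 2.6667
4 4 source 3.0000

Γ_L=0.333333, Γ_S=-1.000000; launch V₁=3·150/150=3.000000
k=0 src: V=3.0000
k=1 load: inc=3.000000, refl=3.000000·0.333333=1.0000; V=0.000000+3.000000+1.000000=4.0000
k=2 src: inc=1.000000, refl=1.000000·-1.000000=-1.0000; V=3.000000+1.000000+-1.000000=3.0000
k=3 load: inc=-1.000000, refl=-1.000000·0.333333=-0.3333; V=4.000000+-1.000000+-0.333333=2.6667
k=4 src: inc=-0.333333, refl=-0.333333·-1.000000=0.3333; V=3.000000+-0.333333+0.333333=3.0000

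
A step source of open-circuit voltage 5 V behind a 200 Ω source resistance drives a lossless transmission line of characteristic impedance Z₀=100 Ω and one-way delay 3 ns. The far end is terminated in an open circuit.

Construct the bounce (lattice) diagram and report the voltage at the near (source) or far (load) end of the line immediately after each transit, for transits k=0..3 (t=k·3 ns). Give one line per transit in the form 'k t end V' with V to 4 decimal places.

Γ_L=1.000000, Γ_S=0.333333; launch V₁=5·100/300=1.666667
k=0 src: V=1.6667
k=1 load: inc=1.666667, refl=1.666667·1.000000=1.6667; V=0.000000+1.666667+1.666667=3.3333
k=2 src: inc=1.666667, refl=1.666667·0.333333=0.5556; V=1.666667+1.666667+0.555556=3.8889
k=3 load: inc=0.555556, refl=0.555556·1.000000=0.5556; V=3.333333+0.555556+0.555556=4.4444

0 0 source 1.6667
1 3 load 3.3333
2 6 source 3.8889
3 9 load 4.4444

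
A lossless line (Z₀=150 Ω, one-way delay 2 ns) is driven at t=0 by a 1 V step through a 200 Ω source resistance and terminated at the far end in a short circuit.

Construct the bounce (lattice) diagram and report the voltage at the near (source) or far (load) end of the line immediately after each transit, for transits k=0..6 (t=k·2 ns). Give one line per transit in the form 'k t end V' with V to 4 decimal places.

Γ_L=-1.000000, Γ_S=0.142857; launch V₁=1·150/350=0.428571
k=0 src: V=0.4286
k=1 load: inc=0.428571, refl=0.428571·-1.000000=-0.4286; V=0.000000+0.428571+-0.428571=0.0000
k=2 src: inc=-0.428571, refl=-0.428571·0.142857=-0.0612; V=0.428571+-0.428571+-0.061224=-0.0612
k=3 load: inc=-0.061224, refl=-0.061224·-1.000000=0.0612; V=0.000000+-0.061224+0.061224=0.0000
k=4 src: inc=0.061224, refl=0.061224·0.142857=0.0087; V=-0.061224+0.061224+0.008746=0.0087
k=5 load: inc=0.008746, refl=0.008746·-1.000000=-0.0087; V=0.000000+0.008746+-0.008746=0.0000
k=6 src: inc=-0.008746, refl=-0.008746·0.142857=-0.0012; V=0.008746+-0.008746+-0.001249=-0.0012

0 0 source 0.4286
1 2 load 0.0000
2 4 source -0.0612
3 6 load 0.0000
4 8 source 0.0087
5 10 load 0.0000
6 12 source -0.0012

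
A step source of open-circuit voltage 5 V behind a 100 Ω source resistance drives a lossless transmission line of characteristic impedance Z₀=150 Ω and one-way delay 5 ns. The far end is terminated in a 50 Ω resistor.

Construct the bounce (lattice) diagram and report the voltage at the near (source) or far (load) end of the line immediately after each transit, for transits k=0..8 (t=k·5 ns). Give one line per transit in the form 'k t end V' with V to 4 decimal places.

0 0 source 3.0000
1 5 load 1.5000
2 10 source 1.8000
3 15 load 1.6500
4 20 source 1.6800
5 25 load 1.6650
6 30 source 1.6680
7 35 load 1.6665
8 40 source 1.6668

Γ_L=-0.500000, Γ_S=-0.200000; launch V₁=5·150/250=3.000000
k=0 src: V=3.0000
k=1 load: inc=3.000000, refl=3.000000·-0.500000=-1.5000; V=0.000000+3.000000+-1.500000=1.5000
k=2 src: inc=-1.500000, refl=-1.500000·-0.200000=0.3000; V=3.000000+-1.500000+0.300000=1.8000
k=3 load: inc=0.300000, refl=0.300000·-0.500000=-0.1500; V=1.500000+0.300000+-0.150000=1.6500
k=4 src: inc=-0.150000, refl=-0.150000·-0.200000=0.0300; V=1.800000+-0.150000+0.030000=1.6800
k=5 load: inc=0.030000, refl=0.030000·-0.500000=-0.0150; V=1.650000+0.030000+-0.015000=1.6650
k=6 src: inc=-0.015000, refl=-0.015000·-0.200000=0.0030; V=1.680000+-0.015000+0.003000=1.6680
k=7 load: inc=0.003000, refl=0.003000·-0.500000=-0.0015; V=1.665000+0.003000+-0.001500=1.6665
k=8 src: inc=-0.001500, refl=-0.001500·-0.200000=0.0003; V=1.668000+-0.001500+0.000300=1.6668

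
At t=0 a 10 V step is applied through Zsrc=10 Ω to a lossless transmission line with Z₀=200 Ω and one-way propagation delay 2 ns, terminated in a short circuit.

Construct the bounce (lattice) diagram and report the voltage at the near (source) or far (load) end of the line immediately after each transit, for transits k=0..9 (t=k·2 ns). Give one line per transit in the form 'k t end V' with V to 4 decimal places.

Γ_L=-1.000000, Γ_S=-0.904762; launch V₁=10·200/210=9.523810
k=0 src: V=9.5238
k=1 load: inc=9.523810, refl=9.523810·-1.000000=-9.5238; V=0.000000+9.523810+-9.523810=0.0000
k=2 src: inc=-9.523810, refl=-9.523810·-0.904762=8.6168; V=9.523810+-9.523810+8.616780=8.6168
k=3 load: inc=8.616780, refl=8.616780·-1.000000=-8.6168; V=0.000000+8.616780+-8.616780=0.0000
k=4 src: inc=-8.616780, refl=-8.616780·-0.904762=7.7961; V=8.616780+-8.616780+7.796134=7.7961
k=5 load: inc=7.796134, refl=7.796134·-1.000000=-7.7961; V=0.000000+7.796134+-7.796134=0.0000
k=6 src: inc=-7.796134, refl=-7.796134·-0.904762=7.0536; V=7.796134+-7.796134+7.053645=7.0536
k=7 load: inc=7.053645, refl=7.053645·-1.000000=-7.0536; V=0.000000+7.053645+-7.053645=0.0000
k=8 src: inc=-7.053645, refl=-7.053645·-0.904762=6.3819; V=7.053645+-7.053645+6.381870=6.3819
k=9 load: inc=6.381870, refl=6.381870·-1.000000=-6.3819; V=0.000000+6.381870+-6.381870=0.0000

0 0 source 9.5238
1 2 load 0.0000
2 4 source 8.6168
3 6 load 0.0000
4 8 source 7.7961
5 10 load 0.0000
6 12 source 7.0536
7 14 load 0.0000
8 16 source 6.3819
9 18 load 0.0000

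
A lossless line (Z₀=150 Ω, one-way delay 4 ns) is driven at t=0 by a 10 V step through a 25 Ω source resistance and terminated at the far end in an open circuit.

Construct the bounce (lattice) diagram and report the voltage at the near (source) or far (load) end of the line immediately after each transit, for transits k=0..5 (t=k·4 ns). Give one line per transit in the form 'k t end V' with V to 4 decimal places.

0 0 source 8.5714
1 4 load 17.1429
2 8 source 11.0204
3 12 load 4.8980
4 16 source 9.2711
5 20 load 13.6443

Γ_L=1.000000, Γ_S=-0.714286; launch V₁=10·150/175=8.571429
k=0 src: V=8.5714
k=1 load: inc=8.571429, refl=8.571429·1.000000=8.5714; V=0.000000+8.571429+8.571429=17.1429
k=2 src: inc=8.571429, refl=8.571429·-0.714286=-6.1224; V=8.571429+8.571429+-6.122449=11.0204
k=3 load: inc=-6.122449, refl=-6.122449·1.000000=-6.1224; V=17.142857+-6.122449+-6.122449=4.8980
k=4 src: inc=-6.122449, refl=-6.122449·-0.714286=4.3732; V=11.020408+-6.122449+4.373178=9.2711
k=5 load: inc=4.373178, refl=4.373178·1.000000=4.3732; V=4.897959+4.373178+4.373178=13.6443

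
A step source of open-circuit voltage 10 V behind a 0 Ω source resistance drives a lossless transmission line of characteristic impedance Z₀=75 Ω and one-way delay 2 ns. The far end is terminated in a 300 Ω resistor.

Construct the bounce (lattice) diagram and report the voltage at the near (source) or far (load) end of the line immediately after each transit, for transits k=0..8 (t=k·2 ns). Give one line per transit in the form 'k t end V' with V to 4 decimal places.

Γ_L=0.600000, Γ_S=-1.000000; launch V₁=10·75/75=10.000000
k=0 src: V=10.0000
k=1 load: inc=10.000000, refl=10.000000·0.600000=6.0000; V=0.000000+10.000000+6.000000=16.0000
k=2 src: inc=6.000000, refl=6.000000·-1.000000=-6.0000; V=10.000000+6.000000+-6.000000=10.0000
k=3 load: inc=-6.000000, refl=-6.000000·0.600000=-3.6000; V=16.000000+-6.000000+-3.600000=6.4000
k=4 src: inc=-3.600000, refl=-3.600000·-1.000000=3.6000; V=10.000000+-3.600000+3.600000=10.0000
k=5 load: inc=3.600000, refl=3.600000·0.600000=2.1600; V=6.400000+3.600000+2.160000=12.1600
k=6 src: inc=2.160000, refl=2.160000·-1.000000=-2.1600; V=10.000000+2.160000+-2.160000=10.0000
k=7 load: inc=-2.160000, refl=-2.160000·0.600000=-1.2960; V=12.160000+-2.160000+-1.296000=8.7040
k=8 src: inc=-1.296000, refl=-1.296000·-1.000000=1.2960; V=10.000000+-1.296000+1.296000=10.0000

0 0 source 10.0000
1 2 load 16.0000
2 4 source 10.0000
3 6 load 6.4000
4 8 source 10.0000
5 10 load 12.1600
6 12 source 10.0000
7 14 load 8.7040
8 16 source 10.0000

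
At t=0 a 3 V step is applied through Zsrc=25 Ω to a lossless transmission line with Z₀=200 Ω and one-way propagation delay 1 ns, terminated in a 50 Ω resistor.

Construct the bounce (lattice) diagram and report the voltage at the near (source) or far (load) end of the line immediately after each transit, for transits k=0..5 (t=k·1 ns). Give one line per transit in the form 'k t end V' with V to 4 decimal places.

0 0 source 2.6667
1 1 load 1.0667
2 2 source 2.3111
3 3 load 1.5644
4 4 source 2.1452
5 5 load 1.7967

Γ_L=-0.600000, Γ_S=-0.777778; launch V₁=3·200/225=2.666667
k=0 src: V=2.6667
k=1 load: inc=2.666667, refl=2.666667·-0.600000=-1.6000; V=0.000000+2.666667+-1.600000=1.0667
k=2 src: inc=-1.600000, refl=-1.600000·-0.777778=1.2444; V=2.666667+-1.600000+1.244444=2.3111
k=3 load: inc=1.244444, refl=1.244444·-0.600000=-0.7467; V=1.066667+1.244444+-0.746667=1.5644
k=4 src: inc=-0.746667, refl=-0.746667·-0.777778=0.5807; V=2.311111+-0.746667+0.580741=2.1452
k=5 load: inc=0.580741, refl=0.580741·-0.600000=-0.3484; V=1.564444+0.580741+-0.348444=1.7967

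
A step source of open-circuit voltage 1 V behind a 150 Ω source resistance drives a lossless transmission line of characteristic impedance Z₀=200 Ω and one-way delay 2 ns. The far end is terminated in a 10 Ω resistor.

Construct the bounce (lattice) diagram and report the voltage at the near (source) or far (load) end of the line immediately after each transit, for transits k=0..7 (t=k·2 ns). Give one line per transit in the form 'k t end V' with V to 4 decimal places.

Γ_L=-0.904762, Γ_S=-0.142857; launch V₁=1·200/350=0.571429
k=0 src: V=0.5714
k=1 load: inc=0.571429, refl=0.571429·-0.904762=-0.5170; V=0.000000+0.571429+-0.517007=0.0544
k=2 src: inc=-0.517007, refl=-0.517007·-0.142857=0.0739; V=0.571429+-0.517007+0.073858=0.1283
k=3 load: inc=0.073858, refl=0.073858·-0.904762=-0.0668; V=0.054422+0.073858+-0.066824=0.0615
k=4 src: inc=-0.066824, refl=-0.066824·-0.142857=0.0095; V=0.128280+-0.066824+0.009546=0.0710
k=5 load: inc=0.009546, refl=0.009546·-0.904762=-0.0086; V=0.061456+0.009546+-0.008637=0.0624
k=6 src: inc=-0.008637, refl=-0.008637·-0.142857=0.0012; V=0.071002+-0.008637+0.001234=0.0636
k=7 load: inc=0.001234, refl=0.001234·-0.904762=-0.0011; V=0.062365+0.001234+-0.001116=0.0625

0 0 source 0.5714
1 2 load 0.0544
2 4 source 0.1283
3 6 load 0.0615
4 8 source 0.0710
5 10 load 0.0624
6 12 source 0.0636
7 14 load 0.0625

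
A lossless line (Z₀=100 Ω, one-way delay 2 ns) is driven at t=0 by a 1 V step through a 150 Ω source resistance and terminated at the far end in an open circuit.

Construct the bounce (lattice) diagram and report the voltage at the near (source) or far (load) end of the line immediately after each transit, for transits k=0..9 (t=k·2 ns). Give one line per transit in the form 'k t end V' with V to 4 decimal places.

Γ_L=1.000000, Γ_S=0.200000; launch V₁=1·100/250=0.400000
k=0 src: V=0.4000
k=1 load: inc=0.400000, refl=0.400000·1.000000=0.4000; V=0.000000+0.400000+0.400000=0.8000
k=2 src: inc=0.400000, refl=0.400000·0.200000=0.0800; V=0.400000+0.400000+0.080000=0.8800
k=3 load: inc=0.080000, refl=0.080000·1.000000=0.0800; V=0.800000+0.080000+0.080000=0.9600
k=4 src: inc=0.080000, refl=0.080000·0.200000=0.0160; V=0.880000+0.080000+0.016000=0.9760
k=5 load: inc=0.016000, refl=0.016000·1.000000=0.0160; V=0.960000+0.016000+0.016000=0.9920
k=6 src: inc=0.016000, refl=0.016000·0.200000=0.0032; V=0.976000+0.016000+0.003200=0.9952
k=7 load: inc=0.003200, refl=0.003200·1.000000=0.0032; V=0.992000+0.003200+0.003200=0.9984
k=8 src: inc=0.003200, refl=0.003200·0.200000=0.0006; V=0.995200+0.003200+0.000640=0.9990
k=9 load: inc=0.000640, refl=0.000640·1.000000=0.0006; V=0.998400+0.000640+0.000640=0.9997

0 0 source 0.4000
1 2 load 0.8000
2 4 source 0.8800
3 6 load 0.9600
4 8 source 0.9760
5 10 load 0.9920
6 12 source 0.9952
7 14 load 0.9984
8 16 source 0.9990
9 18 load 0.9997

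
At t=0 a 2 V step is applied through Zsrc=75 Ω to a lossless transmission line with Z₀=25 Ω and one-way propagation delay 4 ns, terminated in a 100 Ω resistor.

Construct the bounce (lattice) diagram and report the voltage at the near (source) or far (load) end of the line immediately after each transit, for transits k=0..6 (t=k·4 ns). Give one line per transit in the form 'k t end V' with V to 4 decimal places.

0 0 source 0.5000
1 4 load 0.8000
2 8 source 0.9500
3 12 load 1.0400
4 16 source 1.0850
5 20 load 1.1120
6 24 source 1.1255

Γ_L=0.600000, Γ_S=0.500000; launch V₁=2·25/100=0.500000
k=0 src: V=0.5000
k=1 load: inc=0.500000, refl=0.500000·0.600000=0.3000; V=0.000000+0.500000+0.300000=0.8000
k=2 src: inc=0.300000, refl=0.300000·0.500000=0.1500; V=0.500000+0.300000+0.150000=0.9500
k=3 load: inc=0.150000, refl=0.150000·0.600000=0.0900; V=0.800000+0.150000+0.090000=1.0400
k=4 src: inc=0.090000, refl=0.090000·0.500000=0.0450; V=0.950000+0.090000+0.045000=1.0850
k=5 load: inc=0.045000, refl=0.045000·0.600000=0.0270; V=1.040000+0.045000+0.027000=1.1120
k=6 src: inc=0.027000, refl=0.027000·0.500000=0.0135; V=1.085000+0.027000+0.013500=1.1255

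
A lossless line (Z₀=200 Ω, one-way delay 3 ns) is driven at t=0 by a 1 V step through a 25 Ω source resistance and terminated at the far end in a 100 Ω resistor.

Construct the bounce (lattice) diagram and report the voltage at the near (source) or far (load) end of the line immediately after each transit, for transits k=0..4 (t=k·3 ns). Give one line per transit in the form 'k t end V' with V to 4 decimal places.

0 0 source 0.8889
1 3 load 0.5926
2 6 source 0.8230
3 9 load 0.7462
4 12 source 0.8060

Γ_L=-0.333333, Γ_S=-0.777778; launch V₁=1·200/225=0.888889
k=0 src: V=0.8889
k=1 load: inc=0.888889, refl=0.888889·-0.333333=-0.2963; V=0.000000+0.888889+-0.296296=0.5926
k=2 src: inc=-0.296296, refl=-0.296296·-0.777778=0.2305; V=0.888889+-0.296296+0.230453=0.8230
k=3 load: inc=0.230453, refl=0.230453·-0.333333=-0.0768; V=0.592593+0.230453+-0.076818=0.7462
k=4 src: inc=-0.076818, refl=-0.076818·-0.777778=0.0597; V=0.823045+-0.076818+0.059747=0.8060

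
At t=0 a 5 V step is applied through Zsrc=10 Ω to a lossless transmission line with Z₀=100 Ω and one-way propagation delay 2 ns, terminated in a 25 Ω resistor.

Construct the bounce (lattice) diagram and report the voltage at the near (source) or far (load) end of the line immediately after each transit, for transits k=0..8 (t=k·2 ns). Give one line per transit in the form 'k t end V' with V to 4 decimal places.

0 0 source 4.5455
1 2 load 1.8182
2 4 source 4.0496
3 6 load 2.7107
4 8 source 3.8062
5 10 load 3.1489
6 12 source 3.6867
7 14 load 3.3640
8 16 source 3.6280

Γ_L=-0.600000, Γ_S=-0.818182; launch V₁=5·100/110=4.545455
k=0 src: V=4.5455
k=1 load: inc=4.545455, refl=4.545455·-0.600000=-2.7273; V=0.000000+4.545455+-2.727273=1.8182
k=2 src: inc=-2.727273, refl=-2.727273·-0.818182=2.2314; V=4.545455+-2.727273+2.231405=4.0496
k=3 load: inc=2.231405, refl=2.231405·-0.600000=-1.3388; V=1.818182+2.231405+-1.338843=2.7107
k=4 src: inc=-1.338843, refl=-1.338843·-0.818182=1.0954; V=4.049587+-1.338843+1.095417=3.8062
k=5 load: inc=1.095417, refl=1.095417·-0.600000=-0.6573; V=2.710744+1.095417+-0.657250=3.1489
k=6 src: inc=-0.657250, refl=-0.657250·-0.818182=0.5378; V=3.806161+-0.657250+0.537750=3.6867
k=7 load: inc=0.537750, refl=0.537750·-0.600000=-0.3227; V=3.148911+0.537750+-0.322650=3.3640
k=8 src: inc=-0.322650, refl=-0.322650·-0.818182=0.2640; V=3.686661+-0.322650+0.263986=3.6280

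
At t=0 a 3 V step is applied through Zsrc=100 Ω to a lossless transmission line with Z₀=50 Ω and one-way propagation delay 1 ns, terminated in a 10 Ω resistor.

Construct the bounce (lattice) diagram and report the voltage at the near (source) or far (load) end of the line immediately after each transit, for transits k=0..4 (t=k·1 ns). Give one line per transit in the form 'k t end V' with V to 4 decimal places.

Γ_L=-0.666667, Γ_S=0.333333; launch V₁=3·50/150=1.000000
k=0 src: V=1.0000
k=1 load: inc=1.000000, refl=1.000000·-0.666667=-0.6667; V=0.000000+1.000000+-0.666667=0.3333
k=2 src: inc=-0.666667, refl=-0.666667·0.333333=-0.2222; V=1.000000+-0.666667+-0.222222=0.1111
k=3 load: inc=-0.222222, refl=-0.222222·-0.666667=0.1481; V=0.333333+-0.222222+0.148148=0.2593
k=4 src: inc=0.148148, refl=0.148148·0.333333=0.0494; V=0.111111+0.148148+0.049383=0.3086

0 0 source 1.0000
1 1 load 0.3333
2 2 source 0.1111
3 3 load 0.2593
4 4 source 0.3086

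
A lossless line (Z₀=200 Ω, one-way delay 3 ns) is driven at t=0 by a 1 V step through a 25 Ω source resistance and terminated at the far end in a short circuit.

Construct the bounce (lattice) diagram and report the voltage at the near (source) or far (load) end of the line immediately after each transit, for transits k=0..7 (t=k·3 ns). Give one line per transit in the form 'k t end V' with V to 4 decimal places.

0 0 source 0.8889
1 3 load 0.0000
2 6 source 0.6914
3 9 load 0.0000
4 12 source 0.5377
5 15 load 0.0000
6 18 source 0.4182
7 21 load 0.0000

Γ_L=-1.000000, Γ_S=-0.777778; launch V₁=1·200/225=0.888889
k=0 src: V=0.8889
k=1 load: inc=0.888889, refl=0.888889·-1.000000=-0.8889; V=0.000000+0.888889+-0.888889=0.0000
k=2 src: inc=-0.888889, refl=-0.888889·-0.777778=0.6914; V=0.888889+-0.888889+0.691358=0.6914
k=3 load: inc=0.691358, refl=0.691358·-1.000000=-0.6914; V=0.000000+0.691358+-0.691358=0.0000
k=4 src: inc=-0.691358, refl=-0.691358·-0.777778=0.5377; V=0.691358+-0.691358+0.537723=0.5377
k=5 load: inc=0.537723, refl=0.537723·-1.000000=-0.5377; V=0.000000+0.537723+-0.537723=0.0000
k=6 src: inc=-0.537723, refl=-0.537723·-0.777778=0.4182; V=0.537723+-0.537723+0.418229=0.4182
k=7 load: inc=0.418229, refl=0.418229·-1.000000=-0.4182; V=0.000000+0.418229+-0.418229=0.0000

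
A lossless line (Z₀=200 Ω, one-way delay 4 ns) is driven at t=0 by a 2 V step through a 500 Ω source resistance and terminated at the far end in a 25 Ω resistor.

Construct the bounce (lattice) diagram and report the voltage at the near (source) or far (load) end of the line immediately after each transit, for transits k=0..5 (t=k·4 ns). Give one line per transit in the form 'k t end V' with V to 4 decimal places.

0 0 source 0.5714
1 4 load 0.1270
2 8 source -0.0635
3 12 load 0.0847
4 16 source 0.1481
5 20 load 0.0988

Γ_L=-0.777778, Γ_S=0.428571; launch V₁=2·200/700=0.571429
k=0 src: V=0.5714
k=1 load: inc=0.571429, refl=0.571429·-0.777778=-0.4444; V=0.000000+0.571429+-0.444444=0.1270
k=2 src: inc=-0.444444, refl=-0.444444·0.428571=-0.1905; V=0.571429+-0.444444+-0.190476=-0.0635
k=3 load: inc=-0.190476, refl=-0.190476·-0.777778=0.1481; V=0.126984+-0.190476+0.148148=0.0847
k=4 src: inc=0.148148, refl=0.148148·0.428571=0.0635; V=-0.063492+0.148148+0.063492=0.1481
k=5 load: inc=0.063492, refl=0.063492·-0.777778=-0.0494; V=0.084656+0.063492+-0.049383=0.0988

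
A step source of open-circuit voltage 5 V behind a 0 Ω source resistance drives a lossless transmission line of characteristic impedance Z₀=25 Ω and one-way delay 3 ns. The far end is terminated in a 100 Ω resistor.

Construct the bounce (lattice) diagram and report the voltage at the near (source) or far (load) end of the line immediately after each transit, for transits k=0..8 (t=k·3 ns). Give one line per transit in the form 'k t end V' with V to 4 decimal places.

Γ_L=0.600000, Γ_S=-1.000000; launch V₁=5·25/25=5.000000
k=0 src: V=5.0000
k=1 load: inc=5.000000, refl=5.000000·0.600000=3.0000; V=0.000000+5.000000+3.000000=8.0000
k=2 src: inc=3.000000, refl=3.000000·-1.000000=-3.0000; V=5.000000+3.000000+-3.000000=5.0000
k=3 load: inc=-3.000000, refl=-3.000000·0.600000=-1.8000; V=8.000000+-3.000000+-1.800000=3.2000
k=4 src: inc=-1.800000, refl=-1.800000·-1.000000=1.8000; V=5.000000+-1.800000+1.800000=5.0000
k=5 load: inc=1.800000, refl=1.800000·0.600000=1.0800; V=3.200000+1.800000+1.080000=6.0800
k=6 src: inc=1.080000, refl=1.080000·-1.000000=-1.0800; V=5.000000+1.080000+-1.080000=5.0000
k=7 load: inc=-1.080000, refl=-1.080000·0.600000=-0.6480; V=6.080000+-1.080000+-0.648000=4.3520
k=8 src: inc=-0.648000, refl=-0.648000·-1.000000=0.6480; V=5.000000+-0.648000+0.648000=5.0000

0 0 source 5.0000
1 3 load 8.0000
2 6 source 5.0000
3 9 load 3.2000
4 12 source 5.0000
5 15 load 6.0800
6 18 source 5.0000
7 21 load 4.3520
8 24 source 5.0000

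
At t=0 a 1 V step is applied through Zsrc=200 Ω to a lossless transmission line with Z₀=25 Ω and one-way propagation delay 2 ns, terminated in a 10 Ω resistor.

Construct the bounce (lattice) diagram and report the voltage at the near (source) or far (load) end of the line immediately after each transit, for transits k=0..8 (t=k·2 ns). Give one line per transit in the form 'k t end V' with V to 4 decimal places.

Γ_L=-0.428571, Γ_S=0.777778; launch V₁=1·25/225=0.111111
k=0 src: V=0.1111
k=1 load: inc=0.111111, refl=0.111111·-0.428571=-0.0476; V=0.000000+0.111111+-0.047619=0.0635
k=2 src: inc=-0.047619, refl=-0.047619·0.777778=-0.0370; V=0.111111+-0.047619+-0.037037=0.0265
k=3 load: inc=-0.037037, refl=-0.037037·-0.428571=0.0159; V=0.063492+-0.037037+0.015873=0.0423
k=4 src: inc=0.015873, refl=0.015873·0.777778=0.0123; V=0.026455+0.015873+0.012346=0.0547
k=5 load: inc=0.012346, refl=0.012346·-0.428571=-0.0053; V=0.042328+0.012346+-0.005291=0.0494
k=6 src: inc=-0.005291, refl=-0.005291·0.777778=-0.0041; V=0.054674+-0.005291+-0.004115=0.0453
k=7 load: inc=-0.004115, refl=-0.004115·-0.428571=0.0018; V=0.049383+-0.004115+0.001764=0.0470
k=8 src: inc=0.001764, refl=0.001764·0.777778=0.0014; V=0.045267+0.001764+0.001372=0.0484

0 0 source 0.1111
1 2 load 0.0635
2 4 source 0.0265
3 6 load 0.0423
4 8 source 0.0547
5 10 load 0.0494
6 12 source 0.0453
7 14 load 0.0470
8 16 source 0.0484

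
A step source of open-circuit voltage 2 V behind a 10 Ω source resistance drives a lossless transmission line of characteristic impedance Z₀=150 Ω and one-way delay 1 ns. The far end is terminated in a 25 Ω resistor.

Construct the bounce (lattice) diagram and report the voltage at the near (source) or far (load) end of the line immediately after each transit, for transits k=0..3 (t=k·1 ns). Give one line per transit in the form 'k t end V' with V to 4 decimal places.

Γ_L=-0.714286, Γ_S=-0.875000; launch V₁=2·150/160=1.875000
k=0 src: V=1.8750
k=1 load: inc=1.875000, refl=1.875000·-0.714286=-1.3393; V=0.000000+1.875000+-1.339286=0.5357
k=2 src: inc=-1.339286, refl=-1.339286·-0.875000=1.1719; V=1.875000+-1.339286+1.171875=1.7076
k=3 load: inc=1.171875, refl=1.171875·-0.714286=-0.8371; V=0.535714+1.171875+-0.837054=0.8705

0 0 source 1.8750
1 1 load 0.5357
2 2 source 1.7076
3 3 load 0.8705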